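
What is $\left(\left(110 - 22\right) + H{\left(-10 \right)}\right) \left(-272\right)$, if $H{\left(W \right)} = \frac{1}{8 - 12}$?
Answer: $-23868$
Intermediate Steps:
$H{\left(W \right)} = - \frac{1}{4}$ ($H{\left(W \right)} = \frac{1}{-4} = - \frac{1}{4}$)
$\left(\left(110 - 22\right) + H{\left(-10 \right)}\right) \left(-272\right) = \left(\left(110 - 22\right) - \frac{1}{4}\right) \left(-272\right) = \left(88 - \frac{1}{4}\right) \left(-272\right) = \frac{351}{4} \left(-272\right) = -23868$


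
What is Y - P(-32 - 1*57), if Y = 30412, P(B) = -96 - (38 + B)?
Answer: 30457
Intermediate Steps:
P(B) = -134 - B (P(B) = -96 + (-38 - B) = -134 - B)
Y - P(-32 - 1*57) = 30412 - (-134 - (-32 - 1*57)) = 30412 - (-134 - (-32 - 57)) = 30412 - (-134 - 1*(-89)) = 30412 - (-134 + 89) = 30412 - 1*(-45) = 30412 + 45 = 30457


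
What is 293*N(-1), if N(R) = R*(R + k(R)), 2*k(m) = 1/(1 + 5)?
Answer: 3223/12 ≈ 268.58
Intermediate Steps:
k(m) = 1/12 (k(m) = 1/(2*(1 + 5)) = (1/2)/6 = (1/2)*(1/6) = 1/12)
N(R) = R*(1/12 + R) (N(R) = R*(R + 1/12) = R*(1/12 + R))
293*N(-1) = 293*(-(1/12 - 1)) = 293*(-1*(-11/12)) = 293*(11/12) = 3223/12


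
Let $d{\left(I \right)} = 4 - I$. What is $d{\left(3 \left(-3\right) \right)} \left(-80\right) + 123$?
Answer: $-917$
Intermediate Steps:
$d{\left(3 \left(-3\right) \right)} \left(-80\right) + 123 = \left(4 - 3 \left(-3\right)\right) \left(-80\right) + 123 = \left(4 - -9\right) \left(-80\right) + 123 = \left(4 + 9\right) \left(-80\right) + 123 = 13 \left(-80\right) + 123 = -1040 + 123 = -917$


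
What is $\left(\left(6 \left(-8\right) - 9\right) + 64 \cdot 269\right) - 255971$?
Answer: $-238812$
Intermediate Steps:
$\left(\left(6 \left(-8\right) - 9\right) + 64 \cdot 269\right) - 255971 = \left(\left(-48 - 9\right) + 17216\right) - 255971 = \left(-57 + 17216\right) - 255971 = 17159 - 255971 = -238812$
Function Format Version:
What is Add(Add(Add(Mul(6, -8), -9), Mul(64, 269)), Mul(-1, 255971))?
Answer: -238812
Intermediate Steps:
Add(Add(Add(Mul(6, -8), -9), Mul(64, 269)), Mul(-1, 255971)) = Add(Add(Add(-48, -9), 17216), -255971) = Add(Add(-57, 17216), -255971) = Add(17159, -255971) = -238812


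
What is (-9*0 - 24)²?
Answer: 576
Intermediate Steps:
(-9*0 - 24)² = (0 - 24)² = (-24)² = 576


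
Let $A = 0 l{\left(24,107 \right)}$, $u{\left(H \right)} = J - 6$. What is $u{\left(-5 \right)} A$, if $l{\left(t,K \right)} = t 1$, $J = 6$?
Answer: $0$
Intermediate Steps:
$l{\left(t,K \right)} = t$
$u{\left(H \right)} = 0$ ($u{\left(H \right)} = 6 - 6 = 0$)
$A = 0$ ($A = 0 \cdot 24 = 0$)
$u{\left(-5 \right)} A = 0 \cdot 0 = 0$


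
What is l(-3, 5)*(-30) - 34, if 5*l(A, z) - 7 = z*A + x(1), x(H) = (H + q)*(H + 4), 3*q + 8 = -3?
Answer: 94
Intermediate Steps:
q = -11/3 (q = -8/3 + (⅓)*(-3) = -8/3 - 1 = -11/3 ≈ -3.6667)
x(H) = (4 + H)*(-11/3 + H) (x(H) = (H - 11/3)*(H + 4) = (-11/3 + H)*(4 + H) = (4 + H)*(-11/3 + H))
l(A, z) = -19/15 + A*z/5 (l(A, z) = 7/5 + (z*A + (-44/3 + 1² + (⅓)*1))/5 = 7/5 + (A*z + (-44/3 + 1 + ⅓))/5 = 7/5 + (A*z - 40/3)/5 = 7/5 + (-40/3 + A*z)/5 = 7/5 + (-8/3 + A*z/5) = -19/15 + A*z/5)
l(-3, 5)*(-30) - 34 = (-19/15 + (⅕)*(-3)*5)*(-30) - 34 = (-19/15 - 3)*(-30) - 34 = -64/15*(-30) - 34 = 128 - 34 = 94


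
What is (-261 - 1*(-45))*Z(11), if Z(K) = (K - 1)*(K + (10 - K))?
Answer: -21600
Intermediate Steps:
Z(K) = -10 + 10*K (Z(K) = (-1 + K)*10 = -10 + 10*K)
(-261 - 1*(-45))*Z(11) = (-261 - 1*(-45))*(-10 + 10*11) = (-261 + 45)*(-10 + 110) = -216*100 = -21600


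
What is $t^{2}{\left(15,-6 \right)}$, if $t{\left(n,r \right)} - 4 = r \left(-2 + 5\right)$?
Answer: $196$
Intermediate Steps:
$t{\left(n,r \right)} = 4 + 3 r$ ($t{\left(n,r \right)} = 4 + r \left(-2 + 5\right) = 4 + r 3 = 4 + 3 r$)
$t^{2}{\left(15,-6 \right)} = \left(4 + 3 \left(-6\right)\right)^{2} = \left(4 - 18\right)^{2} = \left(-14\right)^{2} = 196$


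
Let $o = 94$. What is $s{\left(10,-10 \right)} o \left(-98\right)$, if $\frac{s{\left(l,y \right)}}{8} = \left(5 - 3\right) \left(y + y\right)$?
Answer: $2947840$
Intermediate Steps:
$s{\left(l,y \right)} = 32 y$ ($s{\left(l,y \right)} = 8 \left(5 - 3\right) \left(y + y\right) = 8 \cdot 2 \cdot 2 y = 8 \cdot 4 y = 32 y$)
$s{\left(10,-10 \right)} o \left(-98\right) = 32 \left(-10\right) 94 \left(-98\right) = \left(-320\right) 94 \left(-98\right) = \left(-30080\right) \left(-98\right) = 2947840$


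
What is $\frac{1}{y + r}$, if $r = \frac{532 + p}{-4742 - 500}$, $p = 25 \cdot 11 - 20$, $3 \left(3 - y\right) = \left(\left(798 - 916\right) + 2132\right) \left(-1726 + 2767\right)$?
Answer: $- \frac{5242}{3663398697} \approx -1.4309 \cdot 10^{-6}$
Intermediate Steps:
$y = -698855$ ($y = 3 - \frac{\left(\left(798 - 916\right) + 2132\right) \left(-1726 + 2767\right)}{3} = 3 - \frac{\left(-118 + 2132\right) 1041}{3} = 3 - \frac{2014 \cdot 1041}{3} = 3 - 698858 = -698855$)
$p = 255$ ($p = 275 - 20 = 255$)
$r = - \frac{787}{5242}$ ($r = \frac{532 + 255}{-4742 - 500} = \frac{787}{-5242} = 787 \left(- \frac{1}{5242}\right) = - \frac{787}{5242} \approx -0.15013$)
$\frac{1}{y + r} = \frac{1}{-698855 - \frac{787}{5242}} = \frac{1}{- \frac{3663398697}{5242}} = - \frac{5242}{3663398697}$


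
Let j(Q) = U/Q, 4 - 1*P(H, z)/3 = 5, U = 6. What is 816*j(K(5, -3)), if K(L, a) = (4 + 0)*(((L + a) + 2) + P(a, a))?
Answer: 1224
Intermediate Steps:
P(H, z) = -3 (P(H, z) = 12 - 3*5 = 12 - 15 = -3)
K(L, a) = -4 + 4*L + 4*a (K(L, a) = (4 + 0)*(((L + a) + 2) - 3) = 4*((2 + L + a) - 3) = 4*(-1 + L + a) = -4 + 4*L + 4*a)
j(Q) = 6/Q
816*j(K(5, -3)) = 816*(6/(-4 + 4*5 + 4*(-3))) = 816*(6/(-4 + 20 - 12)) = 816*(6/4) = 816*(6*(¼)) = 816*(3/2) = 1224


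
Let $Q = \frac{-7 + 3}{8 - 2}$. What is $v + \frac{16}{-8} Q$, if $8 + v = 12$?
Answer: $\frac{16}{3} \approx 5.3333$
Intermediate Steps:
$v = 4$ ($v = -8 + 12 = 4$)
$Q = - \frac{2}{3}$ ($Q = - \frac{4}{6} = \left(-4\right) \frac{1}{6} = - \frac{2}{3} \approx -0.66667$)
$v + \frac{16}{-8} Q = 4 + \frac{16}{-8} \left(- \frac{2}{3}\right) = 4 + 16 \left(- \frac{1}{8}\right) \left(- \frac{2}{3}\right) = 4 - - \frac{4}{3} = 4 + \frac{4}{3} = \frac{16}{3}$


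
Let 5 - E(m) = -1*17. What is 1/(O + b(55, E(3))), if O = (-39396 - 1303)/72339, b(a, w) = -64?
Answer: -72339/4670395 ≈ -0.015489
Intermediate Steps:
E(m) = 22 (E(m) = 5 - (-1)*17 = 5 - 1*(-17) = 5 + 17 = 22)
O = -40699/72339 (O = -40699*1/72339 = -40699/72339 ≈ -0.56261)
1/(O + b(55, E(3))) = 1/(-40699/72339 - 64) = 1/(-4670395/72339) = -72339/4670395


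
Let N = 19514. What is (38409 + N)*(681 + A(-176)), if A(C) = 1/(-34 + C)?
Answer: 8283510307/210 ≈ 3.9445e+7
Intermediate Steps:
(38409 + N)*(681 + A(-176)) = (38409 + 19514)*(681 + 1/(-34 - 176)) = 57923*(681 + 1/(-210)) = 57923*(681 - 1/210) = 57923*(143009/210) = 8283510307/210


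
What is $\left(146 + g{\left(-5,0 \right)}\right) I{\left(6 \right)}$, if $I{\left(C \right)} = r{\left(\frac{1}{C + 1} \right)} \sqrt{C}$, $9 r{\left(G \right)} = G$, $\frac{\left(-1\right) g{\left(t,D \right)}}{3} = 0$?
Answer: $\frac{146 \sqrt{6}}{63} \approx 5.6766$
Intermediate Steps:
$g{\left(t,D \right)} = 0$ ($g{\left(t,D \right)} = \left(-3\right) 0 = 0$)
$r{\left(G \right)} = \frac{G}{9}$
$I{\left(C \right)} = \frac{\sqrt{C}}{9 \left(1 + C\right)}$ ($I{\left(C \right)} = \frac{1}{9 \left(C + 1\right)} \sqrt{C} = \frac{1}{9 \left(1 + C\right)} \sqrt{C} = \frac{\sqrt{C}}{9 \left(1 + C\right)}$)
$\left(146 + g{\left(-5,0 \right)}\right) I{\left(6 \right)} = \left(146 + 0\right) \frac{\sqrt{6}}{9 \left(1 + 6\right)} = 146 \frac{\sqrt{6}}{9 \cdot 7} = 146 \cdot \frac{1}{9} \sqrt{6} \cdot \frac{1}{7} = 146 \frac{\sqrt{6}}{63} = \frac{146 \sqrt{6}}{63}$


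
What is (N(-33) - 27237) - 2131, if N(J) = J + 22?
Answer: -29379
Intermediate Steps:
N(J) = 22 + J
(N(-33) - 27237) - 2131 = ((22 - 33) - 27237) - 2131 = (-11 - 27237) - 2131 = -27248 - 2131 = -29379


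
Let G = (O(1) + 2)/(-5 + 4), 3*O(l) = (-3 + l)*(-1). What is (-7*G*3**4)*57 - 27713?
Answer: 58471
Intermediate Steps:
O(l) = 1 - l/3 (O(l) = ((-3 + l)*(-1))/3 = (3 - l)/3 = 1 - l/3)
G = -8/3 (G = ((1 - 1/3*1) + 2)/(-5 + 4) = ((1 - 1/3) + 2)/(-1) = (2/3 + 2)*(-1) = (8/3)*(-1) = -8/3 ≈ -2.6667)
(-7*G*3**4)*57 - 27713 = (-7*(-8/3)*3**4)*57 - 27713 = ((56/3)*81)*57 - 27713 = 1512*57 - 27713 = 86184 - 27713 = 58471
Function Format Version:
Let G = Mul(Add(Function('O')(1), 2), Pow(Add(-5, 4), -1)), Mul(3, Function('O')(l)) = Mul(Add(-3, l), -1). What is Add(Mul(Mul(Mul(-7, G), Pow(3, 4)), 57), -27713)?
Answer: 58471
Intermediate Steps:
Function('O')(l) = Add(1, Mul(Rational(-1, 3), l)) (Function('O')(l) = Mul(Rational(1, 3), Mul(Add(-3, l), -1)) = Mul(Rational(1, 3), Add(3, Mul(-1, l))) = Add(1, Mul(Rational(-1, 3), l)))
G = Rational(-8, 3) (G = Mul(Add(Add(1, Mul(Rational(-1, 3), 1)), 2), Pow(Add(-5, 4), -1)) = Mul(Add(Add(1, Rational(-1, 3)), 2), Pow(-1, -1)) = Mul(Add(Rational(2, 3), 2), -1) = Mul(Rational(8, 3), -1) = Rational(-8, 3) ≈ -2.6667)
Add(Mul(Mul(Mul(-7, G), Pow(3, 4)), 57), -27713) = Add(Mul(Mul(Mul(-7, Rational(-8, 3)), Pow(3, 4)), 57), -27713) = Add(Mul(Mul(Rational(56, 3), 81), 57), -27713) = Add(Mul(1512, 57), -27713) = Add(86184, -27713) = 58471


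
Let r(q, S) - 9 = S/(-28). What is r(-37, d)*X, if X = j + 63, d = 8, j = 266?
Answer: 2867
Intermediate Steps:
r(q, S) = 9 - S/28 (r(q, S) = 9 + S/(-28) = 9 + S*(-1/28) = 9 - S/28)
X = 329 (X = 266 + 63 = 329)
r(-37, d)*X = (9 - 1/28*8)*329 = (9 - 2/7)*329 = (61/7)*329 = 2867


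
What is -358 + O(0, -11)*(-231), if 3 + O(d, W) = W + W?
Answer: 5417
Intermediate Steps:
O(d, W) = -3 + 2*W (O(d, W) = -3 + (W + W) = -3 + 2*W)
-358 + O(0, -11)*(-231) = -358 + (-3 + 2*(-11))*(-231) = -358 + (-3 - 22)*(-231) = -358 - 25*(-231) = -358 + 5775 = 5417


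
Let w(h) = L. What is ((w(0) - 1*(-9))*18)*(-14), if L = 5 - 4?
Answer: -2520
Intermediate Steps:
L = 1
w(h) = 1
((w(0) - 1*(-9))*18)*(-14) = ((1 - 1*(-9))*18)*(-14) = ((1 + 9)*18)*(-14) = (10*18)*(-14) = 180*(-14) = -2520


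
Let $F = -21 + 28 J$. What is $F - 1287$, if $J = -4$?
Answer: $-1420$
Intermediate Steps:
$F = -133$ ($F = -21 + 28 \left(-4\right) = -21 - 112 = -133$)
$F - 1287 = -133 - 1287 = -1420$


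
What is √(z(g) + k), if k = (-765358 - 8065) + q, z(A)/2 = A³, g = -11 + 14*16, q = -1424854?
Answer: 3*√1903213 ≈ 4138.7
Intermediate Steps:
g = 213 (g = -11 + 224 = 213)
z(A) = 2*A³
k = -2198277 (k = (-765358 - 8065) - 1424854 = -773423 - 1424854 = -2198277)
√(z(g) + k) = √(2*213³ - 2198277) = √(2*9663597 - 2198277) = √(19327194 - 2198277) = √17128917 = 3*√1903213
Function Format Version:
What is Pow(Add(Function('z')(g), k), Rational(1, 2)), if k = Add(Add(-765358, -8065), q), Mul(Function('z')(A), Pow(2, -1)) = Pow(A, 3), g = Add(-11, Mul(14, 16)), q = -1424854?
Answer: Mul(3, Pow(1903213, Rational(1, 2))) ≈ 4138.7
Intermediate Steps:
g = 213 (g = Add(-11, 224) = 213)
Function('z')(A) = Mul(2, Pow(A, 3))
k = -2198277 (k = Add(Add(-765358, -8065), -1424854) = Add(-773423, -1424854) = -2198277)
Pow(Add(Function('z')(g), k), Rational(1, 2)) = Pow(Add(Mul(2, Pow(213, 3)), -2198277), Rational(1, 2)) = Pow(Add(Mul(2, 9663597), -2198277), Rational(1, 2)) = Pow(Add(19327194, -2198277), Rational(1, 2)) = Pow(17128917, Rational(1, 2)) = Mul(3, Pow(1903213, Rational(1, 2)))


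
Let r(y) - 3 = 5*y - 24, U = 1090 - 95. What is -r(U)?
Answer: -4954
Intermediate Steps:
U = 995
r(y) = -21 + 5*y (r(y) = 3 + (5*y - 24) = 3 + (-24 + 5*y) = -21 + 5*y)
-r(U) = -(-21 + 5*995) = -(-21 + 4975) = -1*4954 = -4954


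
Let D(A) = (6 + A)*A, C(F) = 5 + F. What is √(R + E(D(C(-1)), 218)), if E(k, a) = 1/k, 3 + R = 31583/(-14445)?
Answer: I*√76584822/3852 ≈ 2.2719*I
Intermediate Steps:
R = -74918/14445 (R = -3 + 31583/(-14445) = -3 + 31583*(-1/14445) = -3 - 31583/14445 = -74918/14445 ≈ -5.1864)
D(A) = A*(6 + A)
√(R + E(D(C(-1)), 218)) = √(-74918/14445 + 1/((5 - 1)*(6 + (5 - 1)))) = √(-74918/14445 + 1/(4*(6 + 4))) = √(-74918/14445 + 1/(4*10)) = √(-74918/14445 + 1/40) = √(-119291/23112) = I*√76584822/3852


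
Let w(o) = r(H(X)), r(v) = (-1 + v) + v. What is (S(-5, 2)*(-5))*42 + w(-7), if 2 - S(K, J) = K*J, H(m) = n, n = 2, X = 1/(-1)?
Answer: -2517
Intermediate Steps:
X = -1
H(m) = 2
r(v) = -1 + 2*v
w(o) = 3 (w(o) = -1 + 2*2 = -1 + 4 = 3)
S(K, J) = 2 - J*K (S(K, J) = 2 - K*J = 2 - J*K)
(S(-5, 2)*(-5))*42 + w(-7) = ((2 - 1*2*(-5))*(-5))*42 + 3 = ((2 + 10)*(-5))*42 + 3 = (12*(-5))*42 + 3 = -60*42 + 3 = -2520 + 3 = -2517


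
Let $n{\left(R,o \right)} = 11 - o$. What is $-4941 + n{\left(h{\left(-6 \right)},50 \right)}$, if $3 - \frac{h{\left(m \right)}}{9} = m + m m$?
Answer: $-4980$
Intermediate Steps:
$h{\left(m \right)} = 27 - 9 m - 9 m^{2}$ ($h{\left(m \right)} = 27 - 9 \left(m + m m\right) = 27 - 9 \left(m + m^{2}\right) = 27 - \left(9 m + 9 m^{2}\right) = 27 - 9 m - 9 m^{2}$)
$-4941 + n{\left(h{\left(-6 \right)},50 \right)} = -4941 + \left(11 - 50\right) = -4941 - 39 = -4980$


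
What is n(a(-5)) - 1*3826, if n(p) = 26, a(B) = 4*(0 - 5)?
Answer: -3800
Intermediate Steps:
a(B) = -20 (a(B) = 4*(-5) = -20)
n(a(-5)) - 1*3826 = 26 - 1*3826 = 26 - 3826 = -3800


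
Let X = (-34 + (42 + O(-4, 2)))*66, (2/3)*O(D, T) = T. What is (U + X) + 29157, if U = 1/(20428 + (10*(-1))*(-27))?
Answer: 618518335/20698 ≈ 29883.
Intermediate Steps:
O(D, T) = 3*T/2
U = 1/20698 (U = 1/(20428 - 10*(-27)) = 1/(20428 + 270) = 1/20698 ≈ 4.8314e-5)
X = 726 (X = (-34 + (42 + (3/2)*2))*66 = (-34 + (42 + 3))*66 = (-34 + 45)*66 = 11*66 = 726)
(U + X) + 29157 = (1/20698 + 726) + 29157 = 15026749/20698 + 29157 = 618518335/20698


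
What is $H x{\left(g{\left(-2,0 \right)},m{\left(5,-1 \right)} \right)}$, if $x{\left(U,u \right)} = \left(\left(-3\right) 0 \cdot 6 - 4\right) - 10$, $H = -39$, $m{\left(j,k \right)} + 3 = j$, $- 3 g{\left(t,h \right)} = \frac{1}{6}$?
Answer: $546$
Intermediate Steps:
$g{\left(t,h \right)} = - \frac{1}{18}$ ($g{\left(t,h \right)} = - \frac{1}{3 \cdot 6} = \left(- \frac{1}{3}\right) \frac{1}{6} = - \frac{1}{18}$)
$m{\left(j,k \right)} = -3 + j$
$x{\left(U,u \right)} = -14$ ($x{\left(U,u \right)} = \left(0 \cdot 6 + \left(-4 + 0\right)\right) - 10 = \left(0 - 4\right) - 10 = -4 - 10 = -14$)
$H x{\left(g{\left(-2,0 \right)},m{\left(5,-1 \right)} \right)} = \left(-39\right) \left(-14\right) = 546$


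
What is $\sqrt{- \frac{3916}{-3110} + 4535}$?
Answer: $\frac{\sqrt{10968788065}}{1555} \approx 67.352$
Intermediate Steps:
$\sqrt{- \frac{3916}{-3110} + 4535} = \sqrt{\left(-3916\right) \left(- \frac{1}{3110}\right) + 4535} = \sqrt{\frac{1958}{1555} + 4535} = \sqrt{\frac{7053883}{1555}} = \frac{\sqrt{10968788065}}{1555}$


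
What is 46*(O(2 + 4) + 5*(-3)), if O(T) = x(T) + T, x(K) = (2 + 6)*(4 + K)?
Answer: 3266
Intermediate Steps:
x(K) = 32 + 8*K (x(K) = 8*(4 + K) = 32 + 8*K)
O(T) = 32 + 9*T (O(T) = (32 + 8*T) + T = 32 + 9*T)
46*(O(2 + 4) + 5*(-3)) = 46*((32 + 9*(2 + 4)) + 5*(-3)) = 46*((32 + 9*6) - 15) = 46*((32 + 54) - 15) = 46*(86 - 15) = 46*71 = 3266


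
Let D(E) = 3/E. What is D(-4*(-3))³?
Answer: 1/64 ≈ 0.015625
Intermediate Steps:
D(-4*(-3))³ = (3/((-4*(-3))))³ = (3/12)³ = (3*(1/12))³ = (¼)³ = 1/64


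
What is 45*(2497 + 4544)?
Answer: 316845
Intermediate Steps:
45*(2497 + 4544) = 45*7041 = 316845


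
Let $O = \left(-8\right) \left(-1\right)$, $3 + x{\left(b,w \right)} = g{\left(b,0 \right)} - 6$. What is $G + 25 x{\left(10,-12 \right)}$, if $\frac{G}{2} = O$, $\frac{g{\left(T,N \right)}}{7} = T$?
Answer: $1541$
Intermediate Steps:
$g{\left(T,N \right)} = 7 T$
$x{\left(b,w \right)} = -9 + 7 b$ ($x{\left(b,w \right)} = -3 + \left(7 b - 6\right) = -3 + \left(-6 + 7 b\right) = -9 + 7 b$)
$O = 8$
$G = 16$ ($G = 2 \cdot 8 = 16$)
$G + 25 x{\left(10,-12 \right)} = 16 + 25 \left(-9 + 7 \cdot 10\right) = 16 + 25 \left(-9 + 70\right) = 16 + 25 \cdot 61 = 16 + 1525 = 1541$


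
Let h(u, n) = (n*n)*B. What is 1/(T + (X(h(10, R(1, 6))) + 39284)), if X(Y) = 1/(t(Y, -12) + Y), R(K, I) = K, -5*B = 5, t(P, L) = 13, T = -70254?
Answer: -12/371639 ≈ -3.2289e-5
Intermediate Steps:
B = -1 (B = -⅕*5 = -1)
h(u, n) = -n² (h(u, n) = (n*n)*(-1) = n²*(-1) = -n²)
X(Y) = 1/(13 + Y)
1/(T + (X(h(10, R(1, 6))) + 39284)) = 1/(-70254 + (1/(13 - 1*1²) + 39284)) = 1/(-70254 + (1/(13 - 1*1) + 39284)) = 1/(-70254 + (1/(13 - 1) + 39284)) = 1/(-70254 + (1/12 + 39284)) = 1/(-70254 + 471409/12) = 1/(-371639/12) = -12/371639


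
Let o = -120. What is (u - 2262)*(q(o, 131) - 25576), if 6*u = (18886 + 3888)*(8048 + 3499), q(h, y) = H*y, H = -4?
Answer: -1143866456100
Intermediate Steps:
q(h, y) = -4*y
u = 43828563 (u = ((18886 + 3888)*(8048 + 3499))/6 = (22774*11547)/6 = (⅙)*262971378 = 43828563)
(u - 2262)*(q(o, 131) - 25576) = (43828563 - 2262)*(-4*131 - 25576) = 43826301*(-524 - 25576) = 43826301*(-26100) = -1143866456100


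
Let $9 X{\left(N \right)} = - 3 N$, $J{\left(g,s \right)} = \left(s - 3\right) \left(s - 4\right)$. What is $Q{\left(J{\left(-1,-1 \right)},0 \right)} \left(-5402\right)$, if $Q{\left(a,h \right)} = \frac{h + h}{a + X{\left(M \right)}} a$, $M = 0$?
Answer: $0$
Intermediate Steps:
$J{\left(g,s \right)} = \left(-4 + s\right) \left(-3 + s\right)$ ($J{\left(g,s \right)} = \left(-3 + s\right) \left(-4 + s\right) = \left(-4 + s\right) \left(-3 + s\right)$)
$X{\left(N \right)} = - \frac{N}{3}$ ($X{\left(N \right)} = \frac{\left(-3\right) N}{9} = - \frac{N}{3}$)
$Q{\left(a,h \right)} = 2 h$ ($Q{\left(a,h \right)} = \frac{h + h}{a - 0} a = \frac{2 h}{a + 0} a = \frac{2 h}{a} a = 2 h$)
$Q{\left(J{\left(-1,-1 \right)},0 \right)} \left(-5402\right) = 2 \cdot 0 \left(-5402\right) = 0 \left(-5402\right) = 0$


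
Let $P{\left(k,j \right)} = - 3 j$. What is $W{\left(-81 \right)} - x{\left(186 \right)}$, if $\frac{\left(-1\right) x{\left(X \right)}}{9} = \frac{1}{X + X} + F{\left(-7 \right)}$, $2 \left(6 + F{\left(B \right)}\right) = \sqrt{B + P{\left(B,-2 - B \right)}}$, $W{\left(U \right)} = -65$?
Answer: $- \frac{14753}{124} + \frac{9 i \sqrt{22}}{2} \approx -118.98 + 21.107 i$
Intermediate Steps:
$F{\left(B \right)} = -6 + \frac{\sqrt{6 + 4 B}}{2}$ ($F{\left(B \right)} = -6 + \frac{\sqrt{B - 3 \left(-2 - B\right)}}{2} = -6 + \frac{\sqrt{B + \left(6 + 3 B\right)}}{2} = -6 + \frac{\sqrt{6 + 4 B}}{2}$)
$x{\left(X \right)} = 54 - \frac{9}{2 X} - \frac{9 i \sqrt{22}}{2}$ ($x{\left(X \right)} = - 9 \left(\frac{1}{X + X} - \left(6 - \frac{\sqrt{6 + 4 \left(-7\right)}}{2}\right)\right) = - 9 \left(\frac{1}{2 X} - \left(6 - \frac{\sqrt{6 - 28}}{2}\right)\right) = - 9 \left(\frac{1}{2 X} - \left(6 - \frac{\sqrt{-22}}{2}\right)\right) = - 9 \left(\frac{1}{2 X} - \left(6 - \frac{i \sqrt{22}}{2}\right)\right) = - 9 \left(-6 + \frac{1}{2 X} + \frac{i \sqrt{22}}{2}\right) = 54 - \frac{9}{2 X} - \frac{9 i \sqrt{22}}{2}$)
$W{\left(-81 \right)} - x{\left(186 \right)} = -65 - \frac{9 \left(-1 + 186 \left(12 - i \sqrt{22}\right)\right)}{2 \cdot 186} = -65 - \frac{9}{2} \cdot \frac{1}{186} \left(-1 + \left(2232 - 186 i \sqrt{22}\right)\right) = -65 - \frac{9}{2} \cdot \frac{1}{186} \left(2231 - 186 i \sqrt{22}\right) = -65 - \left(\frac{6693}{124} - \frac{9 i \sqrt{22}}{2}\right) = - \frac{14753}{124} + \frac{9 i \sqrt{22}}{2}$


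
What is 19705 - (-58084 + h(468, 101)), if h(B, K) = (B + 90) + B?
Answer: 76763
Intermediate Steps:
h(B, K) = 90 + 2*B (h(B, K) = (90 + B) + B = 90 + 2*B)
19705 - (-58084 + h(468, 101)) = 19705 - (-58084 + (90 + 2*468)) = 19705 - (-58084 + (90 + 936)) = 19705 - (-58084 + 1026) = 19705 - 1*(-57058) = 19705 + 57058 = 76763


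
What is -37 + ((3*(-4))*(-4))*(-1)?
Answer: -85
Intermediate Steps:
-37 + ((3*(-4))*(-4))*(-1) = -37 - 12*(-4)*(-1) = -37 + 48*(-1) = -37 - 48 = -85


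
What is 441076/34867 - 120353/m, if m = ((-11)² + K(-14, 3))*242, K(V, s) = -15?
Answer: 7118133501/894408284 ≈ 7.9585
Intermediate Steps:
m = 25652 (m = ((-11)² - 15)*242 = (121 - 15)*242 = 106*242 = 25652)
441076/34867 - 120353/m = 441076/34867 - 120353/25652 = 7118133501/894408284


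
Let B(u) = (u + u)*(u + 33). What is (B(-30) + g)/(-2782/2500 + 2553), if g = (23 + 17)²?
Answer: 1775000/3189859 ≈ 0.55645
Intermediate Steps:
g = 1600 (g = 40² = 1600)
B(u) = 2*u*(33 + u) (B(u) = (2*u)*(33 + u) = 2*u*(33 + u))
(B(-30) + g)/(-2782/2500 + 2553) = (2*(-30)*(33 - 30) + 1600)/(-2782/2500 + 2553) = (2*(-30)*3 + 1600)/(-2782*1/2500 + 2553) = (-180 + 1600)/(-1391/1250 + 2553) = 1420/(3189859/1250) = 1420*(1250/3189859) = 1775000/3189859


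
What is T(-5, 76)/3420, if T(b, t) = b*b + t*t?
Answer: 5801/3420 ≈ 1.6962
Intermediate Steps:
T(b, t) = b² + t²
T(-5, 76)/3420 = ((-5)² + 76²)/3420 = (25 + 5776)*(1/3420) = 5801*(1/3420) = 5801/3420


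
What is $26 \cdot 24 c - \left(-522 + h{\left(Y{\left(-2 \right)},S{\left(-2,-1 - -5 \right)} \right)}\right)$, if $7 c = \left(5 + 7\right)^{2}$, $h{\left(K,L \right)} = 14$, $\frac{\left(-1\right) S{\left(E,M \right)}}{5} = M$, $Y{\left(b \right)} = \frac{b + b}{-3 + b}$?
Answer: $\frac{93412}{7} \approx 13345.0$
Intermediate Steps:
$Y{\left(b \right)} = \frac{2 b}{-3 + b}$
$S{\left(E,M \right)} = - 5 M$
$c = \frac{144}{7}$ ($c = \frac{\left(5 + 7\right)^{2}}{7} = \frac{12^{2}}{7} = \frac{1}{7} \cdot 144 = \frac{144}{7} \approx 20.571$)
$26 \cdot 24 c - \left(-522 + h{\left(Y{\left(-2 \right)},S{\left(-2,-1 - -5 \right)} \right)}\right) = 26 \cdot 24 \cdot \frac{144}{7} + \left(522 - 14\right) = 624 \cdot \frac{144}{7} + \left(522 - 14\right) = \frac{89856}{7} + 508 = \frac{93412}{7}$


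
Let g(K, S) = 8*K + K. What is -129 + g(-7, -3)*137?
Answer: -8760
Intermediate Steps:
g(K, S) = 9*K
-129 + g(-7, -3)*137 = -129 + (9*(-7))*137 = -129 - 63*137 = -129 - 8631 = -8760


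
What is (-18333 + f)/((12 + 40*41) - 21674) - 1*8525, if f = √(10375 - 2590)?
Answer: -56889739/6674 - √865/6674 ≈ -8524.1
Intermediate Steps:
f = 3*√865 (f = √7785 = 3*√865 ≈ 88.233)
(-18333 + f)/((12 + 40*41) - 21674) - 1*8525 = (-18333 + 3*√865)/((12 + 40*41) - 21674) - 1*8525 = (-18333 + 3*√865)/((12 + 1640) - 21674) - 8525 = (-18333 + 3*√865)/(1652 - 21674) - 8525 = (-18333 + 3*√865)/(-20022) - 8525 = (-18333 + 3*√865)*(-1/20022) - 8525 = (6111/6674 - √865/6674) - 8525 = -56889739/6674 - √865/6674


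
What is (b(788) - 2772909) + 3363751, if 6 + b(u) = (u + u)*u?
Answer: 1832724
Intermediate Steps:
b(u) = -6 + 2*u² (b(u) = -6 + (u + u)*u = -6 + (2*u)*u = -6 + 2*u²)
(b(788) - 2772909) + 3363751 = ((-6 + 2*788²) - 2772909) + 3363751 = ((-6 + 2*620944) - 2772909) + 3363751 = ((-6 + 1241888) - 2772909) + 3363751 = (1241882 - 2772909) + 3363751 = -1531027 + 3363751 = 1832724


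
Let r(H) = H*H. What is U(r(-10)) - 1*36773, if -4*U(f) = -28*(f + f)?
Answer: -35373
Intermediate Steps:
r(H) = H²
U(f) = 14*f (U(f) = -(-7)*(f + f) = -(-7)*2*f = -(-14)*f = 14*f)
U(r(-10)) - 1*36773 = 14*(-10)² - 1*36773 = 14*100 - 36773 = 1400 - 36773 = -35373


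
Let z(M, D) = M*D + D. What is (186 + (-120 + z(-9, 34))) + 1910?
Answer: 1704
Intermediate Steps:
z(M, D) = D + D*M (z(M, D) = D*M + D = D + D*M)
(186 + (-120 + z(-9, 34))) + 1910 = (186 + (-120 + 34*(1 - 9))) + 1910 = (186 + (-120 + 34*(-8))) + 1910 = (186 + (-120 - 272)) + 1910 = (186 - 392) + 1910 = -206 + 1910 = 1704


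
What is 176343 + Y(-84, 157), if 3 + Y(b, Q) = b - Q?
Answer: 176099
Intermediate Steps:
Y(b, Q) = -3 + b - Q (Y(b, Q) = -3 + (b - Q) = -3 + b - Q)
176343 + Y(-84, 157) = 176343 + (-3 - 84 - 1*157) = 176343 + (-3 - 84 - 157) = 176343 - 244 = 176099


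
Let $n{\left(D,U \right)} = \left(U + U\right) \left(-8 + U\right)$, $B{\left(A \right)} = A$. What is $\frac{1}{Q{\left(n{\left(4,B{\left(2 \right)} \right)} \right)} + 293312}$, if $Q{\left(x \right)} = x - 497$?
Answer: $\frac{1}{292791} \approx 3.4154 \cdot 10^{-6}$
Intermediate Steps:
$n{\left(D,U \right)} = 2 U \left(-8 + U\right)$
$Q{\left(x \right)} = -497 + x$ ($Q{\left(x \right)} = x - 497 = -497 + x$)
$\frac{1}{Q{\left(n{\left(4,B{\left(2 \right)} \right)} \right)} + 293312} = \frac{1}{\left(-497 + 2 \cdot 2 \left(-8 + 2\right)\right) + 293312} = \frac{1}{\left(-497 + 2 \cdot 2 \left(-6\right)\right) + 293312} = \frac{1}{\left(-497 - 24\right) + 293312} = \frac{1}{-521 + 293312} = \frac{1}{292791}$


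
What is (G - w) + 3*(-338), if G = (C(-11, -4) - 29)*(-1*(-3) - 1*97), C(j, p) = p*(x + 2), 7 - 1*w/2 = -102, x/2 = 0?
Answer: 2246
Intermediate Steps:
x = 0 (x = 2*0 = 0)
w = 218 (w = 14 - 2*(-102) = 14 + 204 = 218)
C(j, p) = 2*p (C(j, p) = p*(0 + 2) = p*2 = 2*p)
G = 3478 (G = (2*(-4) - 29)*(-1*(-3) - 1*97) = (-8 - 29)*(3 - 97) = -37*(-94) = 3478)
(G - w) + 3*(-338) = (3478 - 1*218) + 3*(-338) = (3478 - 218) - 1014 = 3260 - 1014 = 2246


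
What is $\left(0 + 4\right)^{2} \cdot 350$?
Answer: $5600$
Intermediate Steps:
$\left(0 + 4\right)^{2} \cdot 350 = 4^{2} \cdot 350 = 16 \cdot 350 = 5600$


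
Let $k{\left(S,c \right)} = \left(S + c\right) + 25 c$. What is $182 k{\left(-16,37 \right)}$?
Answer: $172172$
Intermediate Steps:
$k{\left(S,c \right)} = S + 26 c$
$182 k{\left(-16,37 \right)} = 182 \left(-16 + 26 \cdot 37\right) = 182 \left(-16 + 962\right) = 182 \cdot 946 = 172172$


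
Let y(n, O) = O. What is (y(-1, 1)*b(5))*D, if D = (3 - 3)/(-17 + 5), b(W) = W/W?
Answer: 0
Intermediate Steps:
b(W) = 1
D = 0 (D = 0/(-12) = 0*(-1/12) = 0)
(y(-1, 1)*b(5))*D = (1*1)*0 = 1*0 = 0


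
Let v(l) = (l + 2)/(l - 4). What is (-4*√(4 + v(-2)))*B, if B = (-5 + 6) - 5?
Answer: 32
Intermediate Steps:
B = -4 (B = 1 - 5 = -4)
v(l) = (2 + l)/(-4 + l)
(-4*√(4 + v(-2)))*B = -4*√(4 + (2 - 2)/(-4 - 2))*(-4) = -4*√(4 + 0/(-6))*(-4) = -4*√(4 - ⅙*0)*(-4) = -4*√(4 + 0)*(-4) = -4*√4*(-4) = -4*2*(-4) = -8*(-4) = 32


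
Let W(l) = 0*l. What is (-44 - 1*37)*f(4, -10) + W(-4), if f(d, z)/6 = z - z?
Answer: 0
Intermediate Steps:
f(d, z) = 0 (f(d, z) = 6*(z - z) = 6*0 = 0)
W(l) = 0
(-44 - 1*37)*f(4, -10) + W(-4) = (-44 - 1*37)*0 + 0 = (-44 - 37)*0 + 0 = -81*0 + 0 = 0 + 0 = 0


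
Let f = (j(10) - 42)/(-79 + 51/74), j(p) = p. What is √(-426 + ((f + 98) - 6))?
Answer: I*√11202673790/5795 ≈ 18.264*I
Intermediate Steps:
f = 2368/5795 (f = (10 - 42)/(-79 + 51/74) = -32/(-79 + 51*(1/74)) = -32/(-79 + 51/74) = -32/(-5795/74) = -32*(-74/5795) = 2368/5795 ≈ 0.40863)
√(-426 + ((f + 98) - 6)) = √(-426 + ((2368/5795 + 98) - 6)) = √(-426 + (570278/5795 - 6)) = √(-426 + 535508/5795) = √(-1933162/5795) = I*√11202673790/5795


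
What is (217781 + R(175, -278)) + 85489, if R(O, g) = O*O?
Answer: 333895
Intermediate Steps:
R(O, g) = O²
(217781 + R(175, -278)) + 85489 = (217781 + 175²) + 85489 = (217781 + 30625) + 85489 = 248406 + 85489 = 333895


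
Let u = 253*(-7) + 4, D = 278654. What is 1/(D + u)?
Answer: 1/276887 ≈ 3.6116e-6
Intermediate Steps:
u = -1767 (u = -1771 + 4 = -1767)
1/(D + u) = 1/(278654 - 1767) = 1/276887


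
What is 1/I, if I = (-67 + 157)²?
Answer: 1/8100 ≈ 0.00012346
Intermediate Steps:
I = 8100 (I = 90² = 8100)
1/I = 1/8100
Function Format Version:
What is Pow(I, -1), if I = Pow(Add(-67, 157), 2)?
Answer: Rational(1, 8100) ≈ 0.00012346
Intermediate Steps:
I = 8100 (I = Pow(90, 2) = 8100)
Pow(I, -1) = Pow(8100, -1) = Rational(1, 8100)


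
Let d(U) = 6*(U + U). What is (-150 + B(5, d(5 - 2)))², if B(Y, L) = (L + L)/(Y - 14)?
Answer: 24964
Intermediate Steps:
d(U) = 12*U (d(U) = 6*(2*U) = 12*U)
B(Y, L) = 2*L/(-14 + Y) (B(Y, L) = (2*L)/(-14 + Y) = 2*L/(-14 + Y))
(-150 + B(5, d(5 - 2)))² = (-150 + 2*(12*(5 - 2))/(-14 + 5))² = (-150 + 2*(12*3)/(-9))² = (-150 + 2*36*(-⅑))² = (-150 - 8)² = (-158)² = 24964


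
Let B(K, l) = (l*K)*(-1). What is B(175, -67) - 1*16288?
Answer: -4563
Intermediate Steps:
B(K, l) = -K*l (B(K, l) = (K*l)*(-1) = -K*l)
B(175, -67) - 1*16288 = -1*175*(-67) - 1*16288 = 11725 - 16288 = -4563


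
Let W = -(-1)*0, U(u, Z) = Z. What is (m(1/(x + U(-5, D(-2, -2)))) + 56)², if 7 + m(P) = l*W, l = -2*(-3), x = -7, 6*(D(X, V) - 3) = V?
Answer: 2401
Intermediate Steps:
D(X, V) = 3 + V/6
l = 6
W = 0 (W = -1*0 = 0)
m(P) = -7 (m(P) = -7 + 6*0 = -7 + 0 = -7)
(m(1/(x + U(-5, D(-2, -2)))) + 56)² = (-7 + 56)² = 49² = 2401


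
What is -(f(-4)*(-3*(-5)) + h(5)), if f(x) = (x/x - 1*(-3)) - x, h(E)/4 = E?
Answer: -140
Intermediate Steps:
h(E) = 4*E
f(x) = 4 - x (f(x) = (1 + 3) - x = 4 - x)
-(f(-4)*(-3*(-5)) + h(5)) = -((4 - 1*(-4))*(-3*(-5)) + 4*5) = -((4 + 4)*15 + 20) = -(8*15 + 20) = -(120 + 20) = -1*140 = -140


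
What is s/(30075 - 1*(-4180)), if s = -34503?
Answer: -1113/1105 ≈ -1.0072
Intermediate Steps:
s/(30075 - 1*(-4180)) = -34503/(30075 - 1*(-4180)) = -34503/(30075 + 4180) = -34503/34255 = -34503*1/34255 = -1113/1105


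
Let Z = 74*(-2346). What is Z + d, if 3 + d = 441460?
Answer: 267853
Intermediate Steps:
d = 441457 (d = -3 + 441460 = 441457)
Z = -173604
Z + d = -173604 + 441457 = 267853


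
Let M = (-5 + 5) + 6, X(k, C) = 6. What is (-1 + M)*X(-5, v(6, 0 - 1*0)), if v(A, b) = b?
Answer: 30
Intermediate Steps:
M = 6 (M = 0 + 6 = 6)
(-1 + M)*X(-5, v(6, 0 - 1*0)) = (-1 + 6)*6 = 5*6 = 30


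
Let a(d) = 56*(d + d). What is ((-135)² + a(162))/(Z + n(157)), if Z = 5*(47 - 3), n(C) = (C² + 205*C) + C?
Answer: 36369/57211 ≈ 0.63570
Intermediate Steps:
a(d) = 112*d (a(d) = 56*(2*d) = 112*d)
n(C) = C² + 206*C
Z = 220 (Z = 5*44 = 220)
((-135)² + a(162))/(Z + n(157)) = ((-135)² + 112*162)/(220 + 157*(206 + 157)) = (18225 + 18144)/(220 + 157*363) = 36369/(220 + 56991) = 36369/57211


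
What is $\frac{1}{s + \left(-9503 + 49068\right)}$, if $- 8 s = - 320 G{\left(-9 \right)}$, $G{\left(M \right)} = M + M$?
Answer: $\frac{1}{38845} \approx 2.5743 \cdot 10^{-5}$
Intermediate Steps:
$G{\left(M \right)} = 2 M$
$s = -720$ ($s = - \frac{\left(-320\right) 2 \left(-9\right)}{8} = - \frac{\left(-320\right) \left(-18\right)}{8} = \left(- \frac{1}{8}\right) 5760 = -720$)
$\frac{1}{s + \left(-9503 + 49068\right)} = \frac{1}{-720 + \left(-9503 + 49068\right)} = \frac{1}{-720 + 39565} = \frac{1}{38845}$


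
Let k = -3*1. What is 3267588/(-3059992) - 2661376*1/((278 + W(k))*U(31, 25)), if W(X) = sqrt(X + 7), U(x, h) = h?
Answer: -255208199531/669373250 ≈ -381.26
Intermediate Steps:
k = -3
W(X) = sqrt(7 + X)
3267588/(-3059992) - 2661376*1/((278 + W(k))*U(31, 25)) = 3267588/(-3059992) - 2661376*1/(25*(278 + sqrt(7 - 3))) = 3267588*(-1/3059992) - 2661376*1/(25*(278 + sqrt(4))) = -816897/764998 - 2661376*1/(25*(278 + 2)) = -816897/764998 - 2661376/(280*25) = -816897/764998 - 2661376/7000 = -816897/764998 - 2661376*1/7000 = -816897/764998 - 332672/875 = -255208199531/669373250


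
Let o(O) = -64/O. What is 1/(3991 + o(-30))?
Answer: 15/59897 ≈ 0.00025043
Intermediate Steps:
1/(3991 + o(-30)) = 1/(3991 - 64/(-30)) = 1/(3991 - 64*(-1/30)) = 1/(3991 + 32/15) = 1/(59897/15) = 15/59897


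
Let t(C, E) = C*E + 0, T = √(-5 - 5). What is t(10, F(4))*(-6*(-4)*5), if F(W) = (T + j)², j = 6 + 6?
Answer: 160800 + 28800*I*√10 ≈ 1.608e+5 + 91074.0*I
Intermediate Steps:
j = 12
T = I*√10 (T = √(-10) = I*√10 ≈ 3.1623*I)
F(W) = (12 + I*√10)² (F(W) = (I*√10 + 12)² = (12 + I*√10)²)
t(C, E) = C*E
t(10, F(4))*(-6*(-4)*5) = (10*(12 + I*√10)²)*(-6*(-4)*5) = (10*(12 + I*√10)²)*(24*5) = (10*(12 + I*√10)²)*120 = 1200*(12 + I*√10)²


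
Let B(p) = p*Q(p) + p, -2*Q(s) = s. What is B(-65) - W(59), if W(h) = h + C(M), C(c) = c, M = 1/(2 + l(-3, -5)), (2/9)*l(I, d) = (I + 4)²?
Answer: -58153/26 ≈ -2236.7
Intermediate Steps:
Q(s) = -s/2
l(I, d) = 9*(4 + I)²/2 (l(I, d) = 9*(I + 4)²/2 = 9*(4 + I)²/2)
M = 2/13 (M = 1/(2 + 9*(4 - 3)²/2) = 1/(2 + (9/2)*1²) = 1/(2 + (9/2)*1) = 1/(2 + 9/2) = 1/(13/2) = 2/13 ≈ 0.15385)
W(h) = 2/13 + h (W(h) = h + 2/13 = 2/13 + h)
B(p) = p - p²/2 (B(p) = p*(-p/2) + p = -p²/2 + p = p - p²/2)
B(-65) - W(59) = (½)*(-65)*(2 - 1*(-65)) - (2/13 + 59) = (½)*(-65)*(2 + 65) - 1*769/13 = (½)*(-65)*67 - 769/13 = -4355/2 - 769/13 = -58153/26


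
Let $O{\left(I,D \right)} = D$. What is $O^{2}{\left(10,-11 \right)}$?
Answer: $121$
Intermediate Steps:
$O^{2}{\left(10,-11 \right)} = \left(-11\right)^{2} = 121$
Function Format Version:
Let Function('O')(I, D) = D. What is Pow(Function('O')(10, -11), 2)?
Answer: 121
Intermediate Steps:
Pow(Function('O')(10, -11), 2) = Pow(-11, 2) = 121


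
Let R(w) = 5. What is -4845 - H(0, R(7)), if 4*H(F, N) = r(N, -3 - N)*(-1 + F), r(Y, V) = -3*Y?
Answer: -19395/4 ≈ -4848.8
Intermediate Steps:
H(F, N) = -3*N*(-1 + F)/4 (H(F, N) = ((-3*N)*(-1 + F))/4 = (-3*N*(-1 + F))/4 = -3*N*(-1 + F)/4)
-4845 - H(0, R(7)) = -4845 - 3*5*(1 - 1*0)/4 = -4845 - 3*5*(1 + 0)/4 = -4845 - 3*5/4 = -4845 - 1*15/4 = -4845 - 15/4 = -19395/4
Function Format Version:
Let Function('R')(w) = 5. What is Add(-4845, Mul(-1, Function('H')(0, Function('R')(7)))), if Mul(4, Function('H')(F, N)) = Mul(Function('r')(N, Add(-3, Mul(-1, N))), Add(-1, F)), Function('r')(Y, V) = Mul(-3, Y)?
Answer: Rational(-19395, 4) ≈ -4848.8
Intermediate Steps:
Function('H')(F, N) = Mul(Rational(-3, 4), N, Add(-1, F)) (Function('H')(F, N) = Mul(Rational(1, 4), Mul(Mul(-3, N), Add(-1, F))) = Mul(Rational(1, 4), Mul(-3, N, Add(-1, F))) = Mul(Rational(-3, 4), N, Add(-1, F)))
Add(-4845, Mul(-1, Function('H')(0, Function('R')(7)))) = Add(-4845, Mul(-1, Mul(Rational(3, 4), 5, Add(1, Mul(-1, 0))))) = Add(-4845, Mul(-1, Mul(Rational(3, 4), 5, Add(1, 0)))) = Add(-4845, Mul(-1, Mul(Rational(3, 4), 5, 1))) = Add(-4845, Mul(-1, Rational(15, 4))) = Add(-4845, Rational(-15, 4)) = Rational(-19395, 4)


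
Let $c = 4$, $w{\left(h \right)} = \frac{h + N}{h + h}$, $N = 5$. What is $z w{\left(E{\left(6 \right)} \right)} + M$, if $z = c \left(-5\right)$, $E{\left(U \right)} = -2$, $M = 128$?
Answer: $143$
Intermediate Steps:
$w{\left(h \right)} = \frac{5 + h}{2 h}$ ($w{\left(h \right)} = \frac{h + 5}{h + h} = \frac{5 + h}{2 h}$)
$z = -20$ ($z = 4 \left(-5\right) = -20$)
$z w{\left(E{\left(6 \right)} \right)} + M = - 20 \frac{5 - 2}{2 \left(-2\right)} + 128 = - 20 \cdot \frac{1}{2} \left(- \frac{1}{2}\right) 3 + 128 = \left(-20\right) \left(- \frac{3}{4}\right) + 128 = 15 + 128 = 143$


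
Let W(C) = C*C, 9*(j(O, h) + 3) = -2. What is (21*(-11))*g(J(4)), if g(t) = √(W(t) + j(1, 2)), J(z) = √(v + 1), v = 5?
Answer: -385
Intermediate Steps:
j(O, h) = -29/9 (j(O, h) = -3 + (⅑)*(-2) = -3 - 2/9 = -29/9)
W(C) = C²
J(z) = √6 (J(z) = √(5 + 1) = √6)
g(t) = √(-29/9 + t²) (g(t) = √(t² - 29/9) = √(-29/9 + t²))
(21*(-11))*g(J(4)) = (21*(-11))*(√(-29 + 9*(√6)²)/3) = -77*√(-29 + 9*6) = -77*√(-29 + 54) = -77*√25 = -77*5 = -231*5/3 = -385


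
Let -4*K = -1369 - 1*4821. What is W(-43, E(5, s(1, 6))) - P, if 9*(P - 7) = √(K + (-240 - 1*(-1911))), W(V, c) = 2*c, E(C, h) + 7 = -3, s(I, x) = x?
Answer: -27 - √12874/18 ≈ -33.304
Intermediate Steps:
K = 3095/2 (K = -(-1369 - 1*4821)/4 = -(-1369 - 4821)/4 = -¼*(-6190) = 3095/2 ≈ 1547.5)
E(C, h) = -10 (E(C, h) = -7 - 3 = -10)
P = 7 + √12874/18 (P = 7 + √(3095/2 + (-240 - 1*(-1911)))/9 = 7 + √(3095/2 + (-240 + 1911))/9 = 7 + √(3095/2 + 1671)/9 = 7 + √(6437/2)/9 = 7 + (√12874/2)/9 = 7 + √12874/18 ≈ 13.304)
W(-43, E(5, s(1, 6))) - P = 2*(-10) - (7 + √12874/18) = -20 + (-7 - √12874/18) = -27 - √12874/18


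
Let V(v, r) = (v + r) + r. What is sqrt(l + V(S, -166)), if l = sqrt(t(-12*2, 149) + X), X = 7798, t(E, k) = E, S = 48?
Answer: sqrt(-284 + 13*sqrt(46)) ≈ 13.994*I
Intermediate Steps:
V(v, r) = v + 2*r (V(v, r) = (r + v) + r = v + 2*r)
l = 13*sqrt(46) (l = sqrt(-12*2 + 7798) = sqrt(-24 + 7798) = sqrt(7774) = 13*sqrt(46) ≈ 88.170)
sqrt(l + V(S, -166)) = sqrt(13*sqrt(46) + (48 + 2*(-166))) = sqrt(13*sqrt(46) + (48 - 332)) = sqrt(13*sqrt(46) - 284) = sqrt(-284 + 13*sqrt(46))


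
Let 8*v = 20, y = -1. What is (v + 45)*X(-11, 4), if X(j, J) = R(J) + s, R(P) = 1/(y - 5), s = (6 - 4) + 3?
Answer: 2755/12 ≈ 229.58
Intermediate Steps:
s = 5 (s = 2 + 3 = 5)
v = 5/2 (v = (1/8)*20 = 5/2 ≈ 2.5000)
R(P) = -1/6 (R(P) = 1/(-1 - 5) = 1/(-6) = -1/6)
X(j, J) = 29/6 (X(j, J) = -1/6 + 5 = 29/6)
(v + 45)*X(-11, 4) = (5/2 + 45)*(29/6) = (95/2)*(29/6) = 2755/12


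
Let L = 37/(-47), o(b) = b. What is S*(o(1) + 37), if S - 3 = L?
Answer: 3952/47 ≈ 84.085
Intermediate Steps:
L = -37/47 (L = 37*(-1/47) = -37/47 ≈ -0.78723)
S = 104/47 (S = 3 - 37/47 = 104/47 ≈ 2.2128)
S*(o(1) + 37) = 104*(1 + 37)/47 = (104/47)*38 = 3952/47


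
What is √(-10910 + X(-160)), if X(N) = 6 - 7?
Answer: I*√10911 ≈ 104.46*I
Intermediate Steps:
X(N) = -1
√(-10910 + X(-160)) = √(-10910 - 1) = √(-10911) = I*√10911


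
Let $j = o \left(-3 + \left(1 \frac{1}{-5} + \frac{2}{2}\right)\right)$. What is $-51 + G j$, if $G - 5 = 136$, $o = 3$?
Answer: $- \frac{4908}{5} \approx -981.6$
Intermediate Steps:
$G = 141$ ($G = 5 + 136 = 141$)
$j = - \frac{33}{5}$ ($j = 3 \left(-3 + \left(1 \frac{1}{-5} + \frac{2}{2}\right)\right) = 3 \left(-3 + \left(1 \left(- \frac{1}{5}\right) + 2 \cdot \frac{1}{2}\right)\right) = 3 \left(-3 + \left(- \frac{1}{5} + 1\right)\right) = 3 \left(-3 + \frac{4}{5}\right) = 3 \left(- \frac{11}{5}\right) = - \frac{33}{5} \approx -6.6$)
$-51 + G j = -51 + 141 \left(- \frac{33}{5}\right) = -51 - \frac{4653}{5} = - \frac{4908}{5}$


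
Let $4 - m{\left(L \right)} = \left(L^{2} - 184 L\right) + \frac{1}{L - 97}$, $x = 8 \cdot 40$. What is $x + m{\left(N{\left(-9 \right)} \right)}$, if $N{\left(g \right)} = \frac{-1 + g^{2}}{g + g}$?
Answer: $- \frac{37976419}{73953} \approx -513.52$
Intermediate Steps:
$N{\left(g \right)} = \frac{-1 + g^{2}}{2 g}$
$x = 320$
$m{\left(L \right)} = 4 - L^{2} - \frac{1}{-97 + L} + 184 L$ ($m{\left(L \right)} = 4 - \left(\left(L^{2} - 184 L\right) + \frac{1}{L - 97}\right) = 4 - \left(\left(L^{2} - 184 L\right) + \frac{1}{-97 + L}\right) = 4 - \left(L^{2} + \frac{1}{-97 + L} - 184 L\right) = 4 - L^{2} - \frac{1}{-97 + L} + 184 L$)
$x + m{\left(N{\left(-9 \right)} \right)} = 320 + \frac{-389 - \left(\frac{-1 + \left(-9\right)^{2}}{2 \left(-9\right)}\right)^{3} - 17844 \frac{-1 + \left(-9\right)^{2}}{2 \left(-9\right)} + 281 \left(\frac{-1 + \left(-9\right)^{2}}{2 \left(-9\right)}\right)^{2}}{-97 + \frac{-1 + \left(-9\right)^{2}}{2 \left(-9\right)}} = 320 + \frac{-389 - \left(\frac{1}{2} \left(- \frac{1}{9}\right) \left(-1 + 81\right)\right)^{3} - 17844 \cdot \frac{1}{2} \left(- \frac{1}{9}\right) \left(-1 + 81\right) + 281 \left(\frac{1}{2} \left(- \frac{1}{9}\right) \left(-1 + 81\right)\right)^{2}}{-97 + \frac{1}{2} \left(- \frac{1}{9}\right) \left(-1 + 81\right)} = 320 + \frac{-389 - \left(\frac{1}{2} \left(- \frac{1}{9}\right) 80\right)^{3} - 17844 \cdot \frac{1}{2} \left(- \frac{1}{9}\right) 80 + 281 \left(\frac{1}{2} \left(- \frac{1}{9}\right) 80\right)^{2}}{-97 + \frac{1}{2} \left(- \frac{1}{9}\right) 80} = 320 + \frac{-389 - \left(- \frac{40}{9}\right)^{3} - - \frac{237920}{3} + 281 \left(- \frac{40}{9}\right)^{2}}{-97 - \frac{40}{9}} = 320 + \frac{-389 - - \frac{64000}{729} + \frac{237920}{3} + 281 \cdot \frac{1600}{81}}{- \frac{913}{9}} = 320 - \frac{9 \left(-389 + \frac{64000}{729} + \frac{237920}{3} + \frac{449600}{81}\right)}{913} = 320 - \frac{61641379}{73953} = - \frac{37976419}{73953}$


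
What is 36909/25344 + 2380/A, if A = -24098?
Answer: 46061909/33929984 ≈ 1.3576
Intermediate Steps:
36909/25344 + 2380/A = 36909/25344 + 2380/(-24098) = 36909*(1/25344) + 2380*(-1/24098) = 4101/2816 - 1190/12049 = 46061909/33929984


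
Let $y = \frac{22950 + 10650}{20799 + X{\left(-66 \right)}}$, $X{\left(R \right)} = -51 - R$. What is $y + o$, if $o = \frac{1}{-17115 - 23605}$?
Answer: $\frac{228028531}{141257680} \approx 1.6143$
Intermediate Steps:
$y = \frac{5600}{3469}$ ($y = \frac{22950 + 10650}{20799 - -15} = \frac{33600}{20799 + \left(-51 + 66\right)} = \frac{33600}{20799 + 15} = \frac{33600}{20814} = 33600 \cdot \frac{1}{20814} = \frac{5600}{3469} \approx 1.6143$)
$o = - \frac{1}{40720}$ ($o = \frac{1}{-40720} = - \frac{1}{40720} \approx -2.4558 \cdot 10^{-5}$)
$y + o = \frac{5600}{3469} - \frac{1}{40720} = \frac{228028531}{141257680}$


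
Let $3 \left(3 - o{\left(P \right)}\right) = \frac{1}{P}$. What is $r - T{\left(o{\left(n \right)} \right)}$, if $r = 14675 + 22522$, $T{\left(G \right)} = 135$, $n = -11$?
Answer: $37062$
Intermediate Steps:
$o{\left(P \right)} = 3 - \frac{1}{3 P}$
$r = 37197$
$r - T{\left(o{\left(n \right)} \right)} = 37197 - 135 = 37062$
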